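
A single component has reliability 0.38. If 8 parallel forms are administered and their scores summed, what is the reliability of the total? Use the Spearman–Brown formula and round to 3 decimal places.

0.831

ρ_k = kρ / (1 + (k−1)ρ) = 8·0.38 / (1 + 7·0.38) = 3.040 / 3.660 = 0.831.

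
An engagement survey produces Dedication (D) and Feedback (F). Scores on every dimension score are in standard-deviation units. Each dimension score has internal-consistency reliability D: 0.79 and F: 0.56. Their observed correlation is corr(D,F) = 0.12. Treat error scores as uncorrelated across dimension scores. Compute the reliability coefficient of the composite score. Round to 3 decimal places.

0.710

Var(D+F) = 2 + 2·[0.12] = 2 + 0.24 = 2.24.
Under uncorrelated errors the observed covariances equal the true-score covariances, so only the own-variance terms attenuate.
True-score variance = [0.79 + 0.56] + 0.24 = 1.35 + 0.24 = 1.59.
Reliability = 1.59 / 2.24 = 0.710.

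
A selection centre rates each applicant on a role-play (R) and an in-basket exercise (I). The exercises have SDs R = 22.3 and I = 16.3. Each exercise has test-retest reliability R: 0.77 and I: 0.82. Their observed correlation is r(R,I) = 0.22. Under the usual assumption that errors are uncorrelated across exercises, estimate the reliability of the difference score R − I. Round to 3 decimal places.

0.731

Var(R−I) = 22.3² + 16.3² − 2·22.3·16.3·0.22 = 762.98 − 159.936 = 603.044.
Because errors are independent across components, Cov(Tᵢ,Tⱼ) = Cov(Xᵢ,Xⱼ); the off-diagonal part of the true-score variance is the same as above.
True-score variance = [22.3²·0.77 + 16.3²·0.82] − 159.936 = 600.779 − 159.936 = 440.843.
Reliability = 440.843 / 603.044 = 0.731.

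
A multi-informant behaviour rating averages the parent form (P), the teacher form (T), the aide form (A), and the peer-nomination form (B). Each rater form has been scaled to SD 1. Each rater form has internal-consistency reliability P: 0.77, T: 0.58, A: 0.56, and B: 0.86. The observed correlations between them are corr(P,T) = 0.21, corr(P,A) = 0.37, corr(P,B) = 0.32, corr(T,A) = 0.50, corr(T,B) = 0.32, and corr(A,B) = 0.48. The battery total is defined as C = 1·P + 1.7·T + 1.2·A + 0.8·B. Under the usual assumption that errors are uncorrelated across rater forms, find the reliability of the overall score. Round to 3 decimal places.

Var(C) = 1 + 1.7² + 1.2² + 0.8² + 2·[1.7·0.21 + 1.2·0.37 + 0.8·0.32 + 2.04·0.50 + 1.36·0.32 + 0.96·0.48] = 5.97 + 5.946 = 11.916.
With uncorrelated errors the cross-covariances are all true-score covariance, so they carry over unchanged; only the diagonal terms shrink to ρᵢσᵢ².
True-score variance = [0.77 + 1.7²·0.58 + 1.2²·0.56 + 0.8²·0.86] + 5.946 = 3.803 + 5.946 = 9.749.
Reliability = 9.749 / 11.916 = 0.818.

0.818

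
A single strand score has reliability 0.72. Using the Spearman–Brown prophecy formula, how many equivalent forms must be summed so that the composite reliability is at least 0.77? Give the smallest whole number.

2

k ≥ ρ*(1−ρ₁)/(ρ₁(1−ρ*)) = 0.77·0.28 / (0.72·0.23) = 1.302.
Smallest integer k = 2.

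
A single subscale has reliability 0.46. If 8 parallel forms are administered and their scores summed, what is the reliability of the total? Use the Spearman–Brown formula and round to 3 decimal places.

0.872

ρ_k = kρ / (1 + (k−1)ρ) = 8·0.46 / (1 + 7·0.46) = 3.680 / 4.220 = 0.872.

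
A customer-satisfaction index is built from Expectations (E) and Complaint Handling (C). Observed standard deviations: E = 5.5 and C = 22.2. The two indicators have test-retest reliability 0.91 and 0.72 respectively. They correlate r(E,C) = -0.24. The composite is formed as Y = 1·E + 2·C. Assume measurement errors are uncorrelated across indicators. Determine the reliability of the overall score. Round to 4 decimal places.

Var(Y) = 5.5² + 2²·22.2² + 2·[2·5.5·22.2·(-0.24)] = 2001.61 − 117.216 = 1884.39.
Under uncorrelated errors the observed covariances equal the true-score covariances, so only the own-variance terms attenuate.
True-score variance = [5.5²·0.91 + 2²·22.2²·0.72] − 117.216 = 1446.91 − 117.216 = 1329.69.
Reliability = 1329.69 / 1884.39 = 0.7056.

0.7056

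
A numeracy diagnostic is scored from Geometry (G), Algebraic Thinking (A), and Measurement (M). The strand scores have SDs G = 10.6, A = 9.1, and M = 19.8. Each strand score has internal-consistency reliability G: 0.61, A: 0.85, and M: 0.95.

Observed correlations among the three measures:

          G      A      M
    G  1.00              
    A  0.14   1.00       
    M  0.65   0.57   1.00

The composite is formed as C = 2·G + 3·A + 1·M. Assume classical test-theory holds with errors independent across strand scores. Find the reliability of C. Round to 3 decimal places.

Var(C) = 2²·10.6² + 3²·9.1² + 19.8² + 2·[6·10.6·9.1·0.14 + 2·10.6·19.8·0.65 + 3·9.1·19.8·0.57] = 1586.77 + 1323.96 = 2910.73.
Because errors are independent across components, Cov(Tᵢ,Tⱼ) = Cov(Xᵢ,Xⱼ); the off-diagonal part of the true-score variance is the same as above.
True-score variance = [2²·10.6²·0.61 + 3²·9.1²·0.85 + 19.8²·0.95] + 1323.96 = 1280.09 + 1323.96 = 2604.05.
Reliability = 2604.05 / 2910.73 = 0.895.

0.895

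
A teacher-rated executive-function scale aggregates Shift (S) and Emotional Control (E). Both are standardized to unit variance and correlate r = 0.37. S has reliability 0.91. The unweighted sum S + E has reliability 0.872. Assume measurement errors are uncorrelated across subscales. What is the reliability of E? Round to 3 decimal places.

0.739

Var(S+E) = 2 + 2·0.37 = 2.740.
True-score variance = ρ_S + ρ_E + 2·0.37, so 0.872 = (0.91 + ρ_E + 0.74) / 2.740.
ρ_E = 0.872·2.740 − 0.91 − 0.74 = 0.739.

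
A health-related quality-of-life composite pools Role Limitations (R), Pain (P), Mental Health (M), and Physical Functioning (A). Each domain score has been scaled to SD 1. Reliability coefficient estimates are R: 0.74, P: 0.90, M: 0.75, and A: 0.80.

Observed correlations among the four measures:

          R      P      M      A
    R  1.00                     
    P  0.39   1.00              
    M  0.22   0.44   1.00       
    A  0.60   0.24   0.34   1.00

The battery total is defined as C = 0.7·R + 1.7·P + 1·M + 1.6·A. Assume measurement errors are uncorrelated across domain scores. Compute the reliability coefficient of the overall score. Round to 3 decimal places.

Var(C) = 0.7² + 1.7² + 1 + 1.6² + 2·[1.19·0.39 + 0.7·0.22 + 1.12·0.60 + 1.7·0.44 + 2.72·0.24 + 1.6·0.34] = 6.94 + 6.4698 = 13.4098.
Because errors are independent across components, Cov(Tᵢ,Tⱼ) = Cov(Xᵢ,Xⱼ); the off-diagonal part of the true-score variance is the same as above.
True-score variance = [0.7²·0.74 + 1.7²·0.90 + 0.75 + 1.6²·0.80] + 6.4698 = 5.7616 + 6.4698 = 12.2314.
Reliability = 12.2314 / 13.4098 = 0.912.

0.912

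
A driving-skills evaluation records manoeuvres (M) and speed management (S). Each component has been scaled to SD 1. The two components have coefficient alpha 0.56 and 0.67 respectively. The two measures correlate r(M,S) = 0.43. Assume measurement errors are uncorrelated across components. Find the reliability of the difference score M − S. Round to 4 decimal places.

Var(M−S) = 1 + 1 − 2·0.43 = 2 − 0.86 = 1.14.
Because errors are independent across components, Cov(Tᵢ,Tⱼ) = Cov(Xᵢ,Xⱼ); the off-diagonal part of the true-score variance is the same as above.
True-score variance = [0.56 + 0.67] − 0.86 = 1.23 − 0.86 = 0.37.
Reliability = 0.37 / 1.14 = 0.3246.

0.3246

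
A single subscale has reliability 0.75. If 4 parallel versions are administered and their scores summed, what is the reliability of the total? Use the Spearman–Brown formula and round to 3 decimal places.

ρ_k = kρ / (1 + (k−1)ρ) = 4·0.75 / (1 + 3·0.75) = 3.000 / 3.250 = 0.923.

0.923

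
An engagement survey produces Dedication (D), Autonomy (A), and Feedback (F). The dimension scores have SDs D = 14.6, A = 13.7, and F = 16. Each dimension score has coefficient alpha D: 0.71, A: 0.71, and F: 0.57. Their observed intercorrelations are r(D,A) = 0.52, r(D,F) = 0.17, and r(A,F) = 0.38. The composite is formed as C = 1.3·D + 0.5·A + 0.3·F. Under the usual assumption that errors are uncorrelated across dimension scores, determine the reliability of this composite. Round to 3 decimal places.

Var(C) = 1.3²·14.6² + 0.5²·13.7² + 0.3²·16² + 2·[0.65·14.6·13.7·0.52 + 0.39·14.6·16·0.17 + 0.15·13.7·16·0.38] = 430.203 + 191.178 = 621.381.
Under uncorrelated errors the observed covariances equal the true-score covariances, so only the own-variance terms attenuate.
True-score variance = [1.3²·14.6²·0.71 + 0.5²·13.7²·0.71 + 0.3²·16²·0.57] + 191.178 = 302.218 + 191.178 = 493.396.
Reliability = 493.396 / 621.381 = 0.794.

0.794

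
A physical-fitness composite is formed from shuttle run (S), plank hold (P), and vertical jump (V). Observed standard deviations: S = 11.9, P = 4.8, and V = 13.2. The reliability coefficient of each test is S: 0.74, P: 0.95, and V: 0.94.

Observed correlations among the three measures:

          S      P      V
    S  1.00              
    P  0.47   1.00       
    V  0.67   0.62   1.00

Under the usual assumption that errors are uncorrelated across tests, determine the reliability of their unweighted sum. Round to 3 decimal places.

Var(S+P+V) = 11.9² + 4.8² + 13.2² + 2·[11.9·4.8·0.47 + 11.9·13.2·0.67 + 4.8·13.2·0.62] = 338.89 + 342.746 = 681.636.
Because errors are independent across components, Cov(Tᵢ,Tⱼ) = Cov(Xᵢ,Xⱼ); the off-diagonal part of the true-score variance is the same as above.
True-score variance = [11.9²·0.74 + 4.8²·0.95 + 13.2²·0.94] + 342.746 = 290.465 + 342.746 = 633.211.
Reliability = 633.211 / 681.636 = 0.929.

0.929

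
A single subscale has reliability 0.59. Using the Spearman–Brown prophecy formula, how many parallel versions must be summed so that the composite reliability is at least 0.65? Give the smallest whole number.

k ≥ ρ*(1−ρ₁)/(ρ₁(1−ρ*)) = 0.65·0.41 / (0.59·0.35) = 1.291.
Smallest integer k = 2.

2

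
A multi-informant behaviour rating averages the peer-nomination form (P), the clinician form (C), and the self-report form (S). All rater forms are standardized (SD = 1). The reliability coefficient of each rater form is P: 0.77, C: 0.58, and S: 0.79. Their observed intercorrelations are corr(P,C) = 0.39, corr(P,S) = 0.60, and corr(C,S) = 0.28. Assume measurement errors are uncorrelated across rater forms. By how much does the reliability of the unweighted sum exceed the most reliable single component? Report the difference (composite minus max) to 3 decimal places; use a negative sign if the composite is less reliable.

Var(sum) = 3 + 2.54 = 5.54; true-score variance = 2.14 + 2.54 = 4.68; composite reliability = 0.8448.
Max component reliability = 0.7900.
Difference = 0.8448 − 0.7900 = 0.055.

0.055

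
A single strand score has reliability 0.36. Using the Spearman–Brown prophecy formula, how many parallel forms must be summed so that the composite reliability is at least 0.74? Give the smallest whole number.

k ≥ ρ*(1−ρ₁)/(ρ₁(1−ρ*)) = 0.74·0.64 / (0.36·0.26) = 5.060.
Smallest integer k = 6.

6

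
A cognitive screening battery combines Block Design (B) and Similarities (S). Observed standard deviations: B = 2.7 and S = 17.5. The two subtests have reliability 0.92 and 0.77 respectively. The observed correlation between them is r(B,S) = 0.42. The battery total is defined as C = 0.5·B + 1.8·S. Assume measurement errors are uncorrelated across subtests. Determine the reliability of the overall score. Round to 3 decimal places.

Var(C) = 0.5²·2.7² + 1.8²·17.5² + 2·[0.9·2.7·17.5·0.42] = 994.073 + 35.721 = 1029.79.
Because errors are independent across components, Cov(Tᵢ,Tⱼ) = Cov(Xᵢ,Xⱼ); the off-diagonal part of the true-score variance is the same as above.
True-score variance = [0.5²·2.7²·0.92 + 1.8²·17.5²·0.77] + 35.721 = 765.709 + 35.721 = 801.43.
Reliability = 801.43 / 1029.79 = 0.778.

0.778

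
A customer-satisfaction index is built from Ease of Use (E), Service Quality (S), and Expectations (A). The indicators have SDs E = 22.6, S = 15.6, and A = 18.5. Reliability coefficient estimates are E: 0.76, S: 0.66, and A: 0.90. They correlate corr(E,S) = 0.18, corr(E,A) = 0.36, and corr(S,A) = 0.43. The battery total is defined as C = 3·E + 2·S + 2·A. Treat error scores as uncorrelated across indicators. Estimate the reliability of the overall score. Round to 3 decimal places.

0.850

Var(C) = 3²·22.6² + 2²·15.6² + 2²·18.5² + 2·[6·22.6·15.6·0.18 + 6·22.6·18.5·0.36 + 4·15.6·18.5·0.43] = 6939.28 + 3560.51 = 10499.8.
Because errors are independent across components, Cov(Tᵢ,Tⱼ) = Cov(Xᵢ,Xⱼ); the off-diagonal part of the true-score variance is the same as above.
True-score variance = [3²·22.6²·0.76 + 2²·15.6²·0.66 + 2²·18.5²·0.90] + 3560.51 = 5368.17 + 3560.51 = 8928.67.
Reliability = 8928.67 / 10499.8 = 0.850.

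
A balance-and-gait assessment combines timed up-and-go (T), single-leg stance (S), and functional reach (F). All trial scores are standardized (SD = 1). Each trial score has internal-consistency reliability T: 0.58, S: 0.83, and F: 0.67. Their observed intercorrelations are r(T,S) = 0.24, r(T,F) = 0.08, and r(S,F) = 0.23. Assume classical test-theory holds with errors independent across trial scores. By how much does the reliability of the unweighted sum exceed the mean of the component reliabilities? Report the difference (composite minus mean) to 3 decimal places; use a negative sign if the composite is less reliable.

Var(sum) = 3 + 1.1 = 4.1; true-score variance = 2.08 + 1.1 = 3.18; composite reliability = 0.7756.
Mean component reliability = 0.6933.
Difference = 0.7756 − 0.6933 = 0.082.

0.082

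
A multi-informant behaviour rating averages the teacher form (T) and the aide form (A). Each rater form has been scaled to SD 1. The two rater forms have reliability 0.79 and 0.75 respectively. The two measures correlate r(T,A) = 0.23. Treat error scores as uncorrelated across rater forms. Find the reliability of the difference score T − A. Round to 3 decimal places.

Var(T−A) = 1 + 1 − 2·0.23 = 2 − 0.46 = 1.54.
Under uncorrelated errors the observed covariances equal the true-score covariances, so only the own-variance terms attenuate.
True-score variance = [0.79 + 0.75] − 0.46 = 1.54 − 0.46 = 1.08.
Reliability = 1.08 / 1.54 = 0.701.

0.701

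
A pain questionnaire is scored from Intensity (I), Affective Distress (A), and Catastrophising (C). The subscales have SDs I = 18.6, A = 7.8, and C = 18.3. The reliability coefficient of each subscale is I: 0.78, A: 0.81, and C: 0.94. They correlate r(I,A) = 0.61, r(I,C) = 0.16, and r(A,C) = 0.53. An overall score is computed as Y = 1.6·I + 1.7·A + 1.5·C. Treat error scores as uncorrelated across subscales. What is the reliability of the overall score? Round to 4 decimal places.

Var(Y) = 1.6²·18.6² + 1.7²·7.8² + 1.5²·18.3² + 2·[2.72·18.6·7.8·0.61 + 2.4·18.6·18.3·0.16 + 2.55·7.8·18.3·0.53] = 1814.99 + 1128.67 = 2943.66.
Under uncorrelated errors the observed covariances equal the true-score covariances, so only the own-variance terms attenuate.
True-score variance = [1.6²·18.6²·0.78 + 1.7²·7.8²·0.81 + 1.5²·18.3²·0.94] + 1128.67 = 1541.53 + 1128.67 = 2670.2.
Reliability = 2670.2 / 2943.66 = 0.9071.

0.9071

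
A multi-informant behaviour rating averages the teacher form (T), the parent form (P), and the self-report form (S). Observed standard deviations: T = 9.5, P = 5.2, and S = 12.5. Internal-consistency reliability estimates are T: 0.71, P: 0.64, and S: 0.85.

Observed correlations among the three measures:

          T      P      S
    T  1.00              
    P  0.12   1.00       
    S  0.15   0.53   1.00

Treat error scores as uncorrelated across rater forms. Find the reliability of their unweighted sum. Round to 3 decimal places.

0.848

Var(T+P+S) = 9.5² + 5.2² + 12.5² + 2·[9.5·5.2·0.12 + 9.5·12.5·0.15 + 5.2·12.5·0.53] = 273.54 + 116.381 = 389.921.
Because errors are independent across components, Cov(Tᵢ,Tⱼ) = Cov(Xᵢ,Xⱼ); the off-diagonal part of the true-score variance is the same as above.
True-score variance = [9.5²·0.71 + 5.2²·0.64 + 12.5²·0.85] + 116.381 = 214.196 + 116.381 = 330.577.
Reliability = 330.577 / 389.921 = 0.848.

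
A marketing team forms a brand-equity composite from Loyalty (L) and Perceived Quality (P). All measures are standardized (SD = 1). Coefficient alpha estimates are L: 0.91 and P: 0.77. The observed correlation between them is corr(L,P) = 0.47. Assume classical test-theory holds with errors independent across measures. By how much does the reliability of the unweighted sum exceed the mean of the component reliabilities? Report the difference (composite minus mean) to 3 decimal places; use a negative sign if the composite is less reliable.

0.051

Var(sum) = 2 + 0.94 = 2.94; true-score variance = 1.68 + 0.94 = 2.62; composite reliability = 0.8912.
Mean component reliability = 0.8400.
Difference = 0.8912 − 0.8400 = 0.051.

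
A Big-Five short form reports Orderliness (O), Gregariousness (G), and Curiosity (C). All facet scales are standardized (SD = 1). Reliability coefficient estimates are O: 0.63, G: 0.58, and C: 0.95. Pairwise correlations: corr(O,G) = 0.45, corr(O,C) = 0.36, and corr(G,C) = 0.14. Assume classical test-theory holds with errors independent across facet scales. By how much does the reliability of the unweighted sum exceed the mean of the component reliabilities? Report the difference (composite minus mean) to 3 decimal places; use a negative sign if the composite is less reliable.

0.109

Var(sum) = 3 + 1.9 = 4.9; true-score variance = 2.16 + 1.9 = 4.06; composite reliability = 0.8286.
Mean component reliability = 0.7200.
Difference = 0.8286 − 0.7200 = 0.109.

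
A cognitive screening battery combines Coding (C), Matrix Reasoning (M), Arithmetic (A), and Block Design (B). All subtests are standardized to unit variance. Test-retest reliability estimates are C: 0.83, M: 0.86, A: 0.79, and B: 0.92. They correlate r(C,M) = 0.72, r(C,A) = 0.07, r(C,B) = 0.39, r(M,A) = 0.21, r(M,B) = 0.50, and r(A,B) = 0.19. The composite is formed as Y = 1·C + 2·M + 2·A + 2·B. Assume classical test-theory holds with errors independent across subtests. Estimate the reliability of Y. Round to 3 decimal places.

0.924

Var(Y) = 1 + 2² + 2² + 2² + 2·[2·0.72 + 2·0.07 + 2·0.39 + 4·0.21 + 4·0.50 + 4·0.19] = 13 + 11.92 = 24.92.
With uncorrelated errors the cross-covariances are all true-score covariance, so they carry over unchanged; only the diagonal terms shrink to ρᵢσᵢ².
True-score variance = [0.83 + 2²·0.86 + 2²·0.79 + 2²·0.92] + 11.92 = 11.11 + 11.92 = 23.03.
Reliability = 23.03 / 24.92 = 0.924.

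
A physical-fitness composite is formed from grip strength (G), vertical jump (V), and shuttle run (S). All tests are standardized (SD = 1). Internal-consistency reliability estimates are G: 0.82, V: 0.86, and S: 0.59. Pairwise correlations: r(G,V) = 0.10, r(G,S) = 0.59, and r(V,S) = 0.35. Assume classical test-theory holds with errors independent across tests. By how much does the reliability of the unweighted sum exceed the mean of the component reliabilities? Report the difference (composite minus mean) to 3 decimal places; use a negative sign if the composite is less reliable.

Var(sum) = 3 + 2.08 = 5.08; true-score variance = 2.27 + 2.08 = 4.35; composite reliability = 0.8563.
Mean component reliability = 0.7567.
Difference = 0.8563 − 0.7567 = 0.100.

0.100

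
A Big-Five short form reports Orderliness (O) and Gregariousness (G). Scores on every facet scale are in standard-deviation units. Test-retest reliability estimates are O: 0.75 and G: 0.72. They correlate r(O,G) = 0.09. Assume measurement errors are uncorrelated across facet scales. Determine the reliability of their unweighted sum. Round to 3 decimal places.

Var(O+G) = 2 + 2·[0.09] = 2 + 0.18 = 2.18.
Under uncorrelated errors the observed covariances equal the true-score covariances, so only the own-variance terms attenuate.
True-score variance = [0.75 + 0.72] + 0.18 = 1.47 + 0.18 = 1.65.
Reliability = 1.65 / 2.18 = 0.757.

0.757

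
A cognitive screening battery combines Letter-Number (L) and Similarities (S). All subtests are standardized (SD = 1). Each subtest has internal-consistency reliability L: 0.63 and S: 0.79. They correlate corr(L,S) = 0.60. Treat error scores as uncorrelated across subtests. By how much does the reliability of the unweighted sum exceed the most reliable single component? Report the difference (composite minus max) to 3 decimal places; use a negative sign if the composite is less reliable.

0.029

Var(sum) = 2 + 1.2 = 3.2; true-score variance = 1.42 + 1.2 = 2.62; composite reliability = 0.8187.
Max component reliability = 0.7900.
Difference = 0.8187 − 0.7900 = 0.029.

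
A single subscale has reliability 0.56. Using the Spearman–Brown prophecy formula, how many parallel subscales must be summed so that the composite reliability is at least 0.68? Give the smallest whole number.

2

k ≥ ρ*(1−ρ₁)/(ρ₁(1−ρ*)) = 0.68·0.44 / (0.56·0.32) = 1.670.
Smallest integer k = 2.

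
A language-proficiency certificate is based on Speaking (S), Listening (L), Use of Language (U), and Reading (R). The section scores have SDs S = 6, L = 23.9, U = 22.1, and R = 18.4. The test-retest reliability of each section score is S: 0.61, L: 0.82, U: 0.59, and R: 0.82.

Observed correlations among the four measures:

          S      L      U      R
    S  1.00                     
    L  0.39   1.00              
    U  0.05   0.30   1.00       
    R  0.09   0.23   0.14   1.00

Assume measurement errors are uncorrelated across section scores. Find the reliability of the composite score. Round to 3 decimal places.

0.829

Var(S+L+U+R) = 6² + 23.9² + 22.1² + 18.4² + 2·[6·23.9·0.39 + 6·22.1·0.05 + 6·18.4·0.09 + 23.9·22.1·0.30 + 23.9·18.4·0.23 + 22.1·18.4·0.14] = 1434.18 + 778.047 = 2212.23.
With uncorrelated errors the cross-covariances are all true-score covariance, so they carry over unchanged; only the diagonal terms shrink to ρᵢσᵢ².
True-score variance = [6²·0.61 + 23.9²·0.82 + 22.1²·0.59 + 18.4²·0.82] + 778.047 = 1056.13 + 778.047 = 1834.18.
Reliability = 1834.18 / 2212.23 = 0.829.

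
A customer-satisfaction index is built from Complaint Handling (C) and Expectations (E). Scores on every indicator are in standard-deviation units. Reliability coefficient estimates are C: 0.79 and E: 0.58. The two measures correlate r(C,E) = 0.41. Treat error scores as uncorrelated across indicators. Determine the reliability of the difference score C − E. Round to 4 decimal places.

Var(C−E) = 1 + 1 − 2·0.41 = 2 − 0.82 = 1.18.
With uncorrelated errors the cross-covariances are all true-score covariance, so they carry over unchanged; only the diagonal terms shrink to ρᵢσᵢ².
True-score variance = [0.79 + 0.58] − 0.82 = 1.37 − 0.82 = 0.55.
Reliability = 0.55 / 1.18 = 0.4661.

0.4661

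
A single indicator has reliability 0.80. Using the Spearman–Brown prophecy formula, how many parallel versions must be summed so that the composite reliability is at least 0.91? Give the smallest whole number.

3

k ≥ ρ*(1−ρ₁)/(ρ₁(1−ρ*)) = 0.91·0.20 / (0.80·0.09) = 2.528.
Smallest integer k = 3.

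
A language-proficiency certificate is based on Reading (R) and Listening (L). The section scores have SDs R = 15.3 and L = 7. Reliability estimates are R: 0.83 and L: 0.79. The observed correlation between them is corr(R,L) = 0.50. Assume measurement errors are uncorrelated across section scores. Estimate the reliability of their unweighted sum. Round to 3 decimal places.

0.872

Var(R+L) = 15.3² + 7² + 2·[15.3·7·0.50] = 283.09 + 107.1 = 390.19.
Because errors are independent across components, Cov(Tᵢ,Tⱼ) = Cov(Xᵢ,Xⱼ); the off-diagonal part of the true-score variance is the same as above.
True-score variance = [15.3²·0.83 + 7²·0.79] + 107.1 = 233.005 + 107.1 = 340.105.
Reliability = 340.105 / 390.19 = 0.872.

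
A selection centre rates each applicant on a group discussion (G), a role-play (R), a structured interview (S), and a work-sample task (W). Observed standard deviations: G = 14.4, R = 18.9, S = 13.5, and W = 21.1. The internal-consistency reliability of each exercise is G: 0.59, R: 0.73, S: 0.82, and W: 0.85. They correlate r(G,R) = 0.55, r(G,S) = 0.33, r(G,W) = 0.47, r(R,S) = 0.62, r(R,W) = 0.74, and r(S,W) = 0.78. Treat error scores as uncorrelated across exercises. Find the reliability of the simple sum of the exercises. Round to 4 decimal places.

0.9137

Var(G+R+S+W) = 14.4² + 18.9² + 13.5² + 21.1² + 2·[14.4·18.9·0.55 + 14.4·13.5·0.33 + 14.4·21.1·0.47 + 18.9·13.5·0.62 + 18.9·21.1·0.74 + 13.5·21.1·0.78] = 1192.03 + 2064.25 = 3256.28.
With uncorrelated errors the cross-covariances are all true-score covariance, so they carry over unchanged; only the diagonal terms shrink to ρᵢσᵢ².
True-score variance = [14.4²·0.59 + 18.9²·0.73 + 13.5²·0.82 + 21.1²·0.85] + 2064.25 = 910.979 + 2064.25 = 2975.23.
Reliability = 2975.23 / 3256.28 = 0.9137.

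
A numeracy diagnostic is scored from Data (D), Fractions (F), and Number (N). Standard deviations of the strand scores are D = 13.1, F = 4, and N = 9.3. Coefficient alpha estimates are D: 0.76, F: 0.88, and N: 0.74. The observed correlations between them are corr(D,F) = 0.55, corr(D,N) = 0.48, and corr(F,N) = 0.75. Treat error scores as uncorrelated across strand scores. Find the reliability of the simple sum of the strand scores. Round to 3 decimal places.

Var(D+F+N) = 13.1² + 4² + 9.3² + 2·[13.1·4·0.55 + 13.1·9.3·0.48 + 4·9.3·0.75] = 274.1 + 230.397 = 504.497.
Under uncorrelated errors the observed covariances equal the true-score covariances, so only the own-variance terms attenuate.
True-score variance = [13.1²·0.76 + 4²·0.88 + 9.3²·0.74] + 230.397 = 208.506 + 230.397 = 438.903.
Reliability = 438.903 / 504.497 = 0.870.

0.870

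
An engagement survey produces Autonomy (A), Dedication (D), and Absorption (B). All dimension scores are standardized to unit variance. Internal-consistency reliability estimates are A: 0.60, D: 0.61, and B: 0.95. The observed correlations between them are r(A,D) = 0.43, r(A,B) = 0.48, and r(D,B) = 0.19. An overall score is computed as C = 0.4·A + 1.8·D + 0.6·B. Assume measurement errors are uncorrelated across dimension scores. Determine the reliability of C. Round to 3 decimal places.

Var(C) = 0.4² + 1.8² + 0.6² + 2·[0.72·0.43 + 0.24·0.48 + 1.08·0.19] = 3.76 + 1.26 = 5.02.
Under uncorrelated errors the observed covariances equal the true-score covariances, so only the own-variance terms attenuate.
True-score variance = [0.4²·0.60 + 1.8²·0.61 + 0.6²·0.95] + 1.26 = 2.4144 + 1.26 = 3.6744.
Reliability = 3.6744 / 5.02 = 0.732.

0.732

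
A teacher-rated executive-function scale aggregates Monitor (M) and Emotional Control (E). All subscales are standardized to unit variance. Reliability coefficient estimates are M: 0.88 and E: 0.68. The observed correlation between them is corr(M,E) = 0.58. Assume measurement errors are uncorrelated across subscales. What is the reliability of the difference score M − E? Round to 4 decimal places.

Var(M−E) = 1 + 1 − 2·0.58 = 2 − 1.16 = 0.84.
Under uncorrelated errors the observed covariances equal the true-score covariances, so only the own-variance terms attenuate.
True-score variance = [0.88 + 0.68] − 1.16 = 1.56 − 1.16 = 0.4.
Reliability = 0.4 / 0.84 = 0.4762.

0.4762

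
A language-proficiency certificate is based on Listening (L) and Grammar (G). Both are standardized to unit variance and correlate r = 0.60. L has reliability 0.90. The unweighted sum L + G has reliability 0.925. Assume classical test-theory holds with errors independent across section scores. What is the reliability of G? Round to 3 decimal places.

0.860

Var(L+G) = 2 + 2·0.60 = 3.200.
True-score variance = ρ_L + ρ_G + 2·0.60, so 0.925 = (0.90 + ρ_G + 1.20) / 3.200.
ρ_G = 0.925·3.200 − 0.90 − 1.20 = 0.860.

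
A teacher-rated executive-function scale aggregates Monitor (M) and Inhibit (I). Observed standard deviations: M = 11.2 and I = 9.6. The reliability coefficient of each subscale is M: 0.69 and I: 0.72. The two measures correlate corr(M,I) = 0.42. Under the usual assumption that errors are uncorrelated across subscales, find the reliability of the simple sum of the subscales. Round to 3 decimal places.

Var(M+I) = 11.2² + 9.6² + 2·[11.2·9.6·0.42] = 217.6 + 90.3168 = 307.917.
Because errors are independent across components, Cov(Tᵢ,Tⱼ) = Cov(Xᵢ,Xⱼ); the off-diagonal part of the true-score variance is the same as above.
True-score variance = [11.2²·0.69 + 9.6²·0.72] + 90.3168 = 152.909 + 90.3168 = 243.226.
Reliability = 243.226 / 307.917 = 0.790.

0.790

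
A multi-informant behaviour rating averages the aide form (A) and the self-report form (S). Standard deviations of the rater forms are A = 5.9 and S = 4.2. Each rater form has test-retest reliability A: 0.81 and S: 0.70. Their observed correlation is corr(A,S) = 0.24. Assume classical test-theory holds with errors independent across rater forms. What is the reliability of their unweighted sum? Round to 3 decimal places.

Var(A+S) = 5.9² + 4.2² + 2·[5.9·4.2·0.24] = 52.45 + 11.8944 = 64.3444.
Because errors are independent across components, Cov(Tᵢ,Tⱼ) = Cov(Xᵢ,Xⱼ); the off-diagonal part of the true-score variance is the same as above.
True-score variance = [5.9²·0.81 + 4.2²·0.70] + 11.8944 = 40.5441 + 11.8944 = 52.4385.
Reliability = 52.4385 / 64.3444 = 0.815.

0.815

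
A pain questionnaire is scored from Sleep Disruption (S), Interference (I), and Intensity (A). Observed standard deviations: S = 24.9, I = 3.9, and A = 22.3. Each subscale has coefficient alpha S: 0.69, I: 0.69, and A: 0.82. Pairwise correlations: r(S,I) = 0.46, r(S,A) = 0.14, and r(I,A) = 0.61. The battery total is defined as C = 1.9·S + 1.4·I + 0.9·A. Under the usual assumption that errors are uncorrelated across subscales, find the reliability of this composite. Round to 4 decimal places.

0.7655

Var(C) = 1.9²·24.9² + 1.4²·3.9² + 0.9²·22.3² + 2·[2.66·24.9·3.9·0.46 + 1.71·24.9·22.3·0.14 + 1.26·3.9·22.3·0.61] = 2670.85 + 637.201 = 3308.05.
Because errors are independent across components, Cov(Tᵢ,Tⱼ) = Cov(Xᵢ,Xⱼ); the off-diagonal part of the true-score variance is the same as above.
True-score variance = [1.9²·24.9²·0.69 + 1.4²·3.9²·0.69 + 0.9²·22.3²·0.82] + 637.201 = 1895.25 + 637.201 = 2532.45.
Reliability = 2532.45 / 3308.05 = 0.7655.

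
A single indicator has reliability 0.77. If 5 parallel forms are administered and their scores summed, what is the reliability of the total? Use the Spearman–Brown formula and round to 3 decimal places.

0.944

ρ_k = kρ / (1 + (k−1)ρ) = 5·0.77 / (1 + 4·0.77) = 3.850 / 4.080 = 0.944.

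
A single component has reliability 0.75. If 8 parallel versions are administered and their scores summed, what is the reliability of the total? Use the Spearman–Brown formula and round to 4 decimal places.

0.9600

ρ_k = kρ / (1 + (k−1)ρ) = 8·0.75 / (1 + 7·0.75) = 6.000 / 6.250 = 0.9600.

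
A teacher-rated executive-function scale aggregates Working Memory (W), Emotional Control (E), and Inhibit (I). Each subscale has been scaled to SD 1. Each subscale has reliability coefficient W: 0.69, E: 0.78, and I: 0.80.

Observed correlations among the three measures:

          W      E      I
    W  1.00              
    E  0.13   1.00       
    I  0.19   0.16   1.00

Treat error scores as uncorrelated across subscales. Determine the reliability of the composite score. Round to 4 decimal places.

Var(W+E+I) = 3 + 2·[0.13 + 0.19 + 0.16] = 3 + 0.96 = 3.96.
With uncorrelated errors the cross-covariances are all true-score covariance, so they carry over unchanged; only the diagonal terms shrink to ρᵢσᵢ².
True-score variance = [0.69 + 0.78 + 0.80] + 0.96 = 2.27 + 0.96 = 3.23.
Reliability = 3.23 / 3.96 = 0.8157.

0.8157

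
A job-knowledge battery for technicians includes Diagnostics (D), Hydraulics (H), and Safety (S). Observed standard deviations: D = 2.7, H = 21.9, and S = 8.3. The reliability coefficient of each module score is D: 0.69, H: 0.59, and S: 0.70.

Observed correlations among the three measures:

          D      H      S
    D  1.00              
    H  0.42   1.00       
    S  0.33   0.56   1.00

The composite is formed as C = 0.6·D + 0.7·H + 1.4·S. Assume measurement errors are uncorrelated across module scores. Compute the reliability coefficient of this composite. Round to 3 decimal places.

0.773

Var(C) = 0.6²·2.7² + 0.7²·21.9² + 1.4²·8.3² + 2·[0.42·2.7·21.9·0.42 + 0.84·2.7·8.3·0.33 + 0.98·21.9·8.3·0.56] = 372.658 + 232.796 = 605.454.
Because errors are independent across components, Cov(Tᵢ,Tⱼ) = Cov(Xᵢ,Xⱼ); the off-diagonal part of the true-score variance is the same as above.
True-score variance = [0.6²·2.7²·0.69 + 0.7²·21.9²·0.59 + 1.4²·8.3²·0.70] + 232.796 = 234.983 + 232.796 = 467.779.
Reliability = 467.779 / 605.454 = 0.773.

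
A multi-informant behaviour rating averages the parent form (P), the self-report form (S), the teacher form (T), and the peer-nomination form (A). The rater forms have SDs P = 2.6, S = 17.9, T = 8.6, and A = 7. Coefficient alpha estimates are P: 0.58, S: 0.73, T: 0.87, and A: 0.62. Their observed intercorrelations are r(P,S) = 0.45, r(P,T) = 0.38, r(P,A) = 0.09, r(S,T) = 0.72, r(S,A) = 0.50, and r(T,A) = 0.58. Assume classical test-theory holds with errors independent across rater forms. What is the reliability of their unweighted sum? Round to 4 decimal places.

0.8734

Var(P+S+T+A) = 2.6² + 17.9² + 8.6² + 7² + 2·[2.6·17.9·0.45 + 2.6·8.6·0.38 + 2.6·7·0.09 + 17.9·8.6·0.72 + 17.9·7·0.50 + 8.6·7·0.58] = 450.13 + 478.961 = 929.091.
Under uncorrelated errors the observed covariances equal the true-score covariances, so only the own-variance terms attenuate.
True-score variance = [2.6²·0.58 + 17.9²·0.73 + 8.6²·0.87 + 7²·0.62] + 478.961 = 332.545 + 478.961 = 811.506.
Reliability = 811.506 / 929.091 = 0.8734.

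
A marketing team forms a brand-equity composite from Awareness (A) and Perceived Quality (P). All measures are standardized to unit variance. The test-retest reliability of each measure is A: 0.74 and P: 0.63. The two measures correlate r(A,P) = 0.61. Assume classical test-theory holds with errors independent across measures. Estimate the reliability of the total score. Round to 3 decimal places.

Var(A+P) = 2 + 2·[0.61] = 2 + 1.22 = 3.22.
Because errors are independent across components, Cov(Tᵢ,Tⱼ) = Cov(Xᵢ,Xⱼ); the off-diagonal part of the true-score variance is the same as above.
True-score variance = [0.74 + 0.63] + 1.22 = 1.37 + 1.22 = 2.59.
Reliability = 2.59 / 3.22 = 0.804.

0.804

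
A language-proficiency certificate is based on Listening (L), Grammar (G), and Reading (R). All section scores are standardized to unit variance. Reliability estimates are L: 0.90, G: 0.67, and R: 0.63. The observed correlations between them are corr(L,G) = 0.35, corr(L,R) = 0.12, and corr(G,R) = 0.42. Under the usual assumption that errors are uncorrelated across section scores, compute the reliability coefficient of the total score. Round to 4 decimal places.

0.8326

Var(L+G+R) = 3 + 2·[0.35 + 0.12 + 0.42] = 3 + 1.78 = 4.78.
With uncorrelated errors the cross-covariances are all true-score covariance, so they carry over unchanged; only the diagonal terms shrink to ρᵢσᵢ².
True-score variance = [0.90 + 0.67 + 0.63] + 1.78 = 2.2 + 1.78 = 3.98.
Reliability = 3.98 / 4.78 = 0.8326.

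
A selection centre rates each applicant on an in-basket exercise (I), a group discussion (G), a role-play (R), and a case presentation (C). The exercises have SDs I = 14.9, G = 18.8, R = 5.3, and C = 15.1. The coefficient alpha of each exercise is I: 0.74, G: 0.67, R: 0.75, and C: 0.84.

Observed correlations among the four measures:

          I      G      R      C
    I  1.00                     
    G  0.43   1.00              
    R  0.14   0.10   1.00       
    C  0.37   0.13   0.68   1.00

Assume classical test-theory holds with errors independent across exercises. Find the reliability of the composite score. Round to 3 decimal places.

0.851

Var(I+G+R+C) = 14.9² + 18.8² + 5.3² + 15.1² + 2·[14.9·18.8·0.43 + 14.9·5.3·0.14 + 14.9·15.1·0.37 + 18.8·5.3·0.10 + 18.8·15.1·0.13 + 5.3·15.1·0.68] = 831.55 + 632.085 = 1463.64.
Under uncorrelated errors the observed covariances equal the true-score covariances, so only the own-variance terms attenuate.
True-score variance = [14.9²·0.74 + 18.8²·0.67 + 5.3²·0.75 + 15.1²·0.84] + 632.085 = 613.688 + 632.085 = 1245.77.
Reliability = 1245.77 / 1463.64 = 0.851.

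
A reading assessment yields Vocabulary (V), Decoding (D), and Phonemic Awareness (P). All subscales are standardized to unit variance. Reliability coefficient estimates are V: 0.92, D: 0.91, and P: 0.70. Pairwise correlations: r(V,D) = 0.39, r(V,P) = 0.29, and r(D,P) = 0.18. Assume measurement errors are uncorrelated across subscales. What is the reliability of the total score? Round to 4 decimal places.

0.9004

Var(V+D+P) = 3 + 2·[0.39 + 0.29 + 0.18] = 3 + 1.72 = 4.72.
Because errors are independent across components, Cov(Tᵢ,Tⱼ) = Cov(Xᵢ,Xⱼ); the off-diagonal part of the true-score variance is the same as above.
True-score variance = [0.92 + 0.91 + 0.70] + 1.72 = 2.53 + 1.72 = 4.25.
Reliability = 4.25 / 4.72 = 0.9004.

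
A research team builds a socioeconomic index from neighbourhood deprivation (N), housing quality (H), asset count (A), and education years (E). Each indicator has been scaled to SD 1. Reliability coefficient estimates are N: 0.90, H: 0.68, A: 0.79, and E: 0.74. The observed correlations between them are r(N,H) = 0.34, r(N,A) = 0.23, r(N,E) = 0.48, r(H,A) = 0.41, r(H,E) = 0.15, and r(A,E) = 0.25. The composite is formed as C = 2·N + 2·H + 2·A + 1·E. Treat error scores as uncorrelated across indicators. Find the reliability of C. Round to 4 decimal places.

Var(C) = 2² + 2² + 2² + 1 + 2·[4·0.34 + 4·0.23 + 2·0.48 + 4·0.41 + 2·0.15 + 2·0.25] = 13 + 11.36 = 24.36.
With uncorrelated errors the cross-covariances are all true-score covariance, so they carry over unchanged; only the diagonal terms shrink to ρᵢσᵢ².
True-score variance = [2²·0.90 + 2²·0.68 + 2²·0.79 + 0.74] + 11.36 = 10.22 + 11.36 = 21.58.
Reliability = 21.58 / 24.36 = 0.8859.

0.8859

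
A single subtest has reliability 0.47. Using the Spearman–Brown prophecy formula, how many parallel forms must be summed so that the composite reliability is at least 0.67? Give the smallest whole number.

3

k ≥ ρ*(1−ρ₁)/(ρ₁(1−ρ*)) = 0.67·0.53 / (0.47·0.33) = 2.289.
Smallest integer k = 3.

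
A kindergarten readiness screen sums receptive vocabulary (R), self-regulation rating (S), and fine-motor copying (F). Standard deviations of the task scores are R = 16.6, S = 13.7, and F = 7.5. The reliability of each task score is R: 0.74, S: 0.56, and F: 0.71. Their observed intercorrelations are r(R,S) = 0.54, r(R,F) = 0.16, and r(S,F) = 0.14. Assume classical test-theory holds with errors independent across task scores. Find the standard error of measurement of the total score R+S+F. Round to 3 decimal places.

13.059

Var(total) = 519.5 + 314.224 = 833.724.
True-score variance = 348.958 + 314.224 = 663.182, so reliability = 0.7954.
Error variance = 833.724 − 663.182 = 170.542; SEM = √170.542 = 13.059.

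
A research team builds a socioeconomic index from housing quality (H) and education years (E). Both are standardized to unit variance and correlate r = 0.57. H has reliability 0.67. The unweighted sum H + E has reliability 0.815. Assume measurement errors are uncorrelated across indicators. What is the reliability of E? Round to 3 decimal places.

Var(H+E) = 2 + 2·0.57 = 3.140.
True-score variance = ρ_H + ρ_E + 2·0.57, so 0.815 = (0.67 + ρ_E + 1.14) / 3.140.
ρ_E = 0.815·3.140 − 0.67 − 1.14 = 0.749.

0.749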